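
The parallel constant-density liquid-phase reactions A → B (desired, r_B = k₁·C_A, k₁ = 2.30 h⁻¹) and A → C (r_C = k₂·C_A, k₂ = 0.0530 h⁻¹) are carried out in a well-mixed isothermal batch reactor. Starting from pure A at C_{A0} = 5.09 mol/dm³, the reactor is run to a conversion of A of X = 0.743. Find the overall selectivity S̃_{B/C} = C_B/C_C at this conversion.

C_A = C_{A0}(1−X) = 1.308 mol/dm³.
Both paths are first order in A, so the instantaneous fraction to B is constant: dC_B/d(−C_A) = k₁/(k₁+k₂) = 0.9775.
C_B = 0.9775·(C_{A0}−C_A) = 0.9775×3.782 = 3.70 mol/dm³.
C_C = (C_{A0}−C_A)−C_B = 0.08518 mol/dm³; S̃_{B/C} = 3.697/0.08518 = 43.4.

43.4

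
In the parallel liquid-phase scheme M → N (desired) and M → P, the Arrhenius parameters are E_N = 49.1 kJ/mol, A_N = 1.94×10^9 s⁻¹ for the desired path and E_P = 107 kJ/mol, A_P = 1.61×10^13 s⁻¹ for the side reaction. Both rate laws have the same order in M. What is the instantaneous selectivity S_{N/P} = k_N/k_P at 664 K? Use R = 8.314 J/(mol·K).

4.32

Since both paths have the same order in M, the concentration cancels and S_{N/P} = k_N/k_P = (A_N/A_P)·exp[(E_P−E_N)/(RT)].
(E_P−E_N)/(RT) = (107−49.1)×10³/(8.314×664) = 57900/5520 = 10.49.
k_N/k_P = (1.94×10^9/1.61×10^13)·exp(10.49) = 1.205×10^-4 × 35889 = 4.32.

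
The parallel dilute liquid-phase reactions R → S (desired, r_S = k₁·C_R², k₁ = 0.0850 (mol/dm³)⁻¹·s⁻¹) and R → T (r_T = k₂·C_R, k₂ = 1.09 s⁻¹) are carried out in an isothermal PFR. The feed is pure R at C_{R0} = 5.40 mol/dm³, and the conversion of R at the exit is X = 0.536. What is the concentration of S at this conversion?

C_R = C_{R0}(1−X) = 2.506 mol/dm³.
Along a PFR/batch, dC_T/dC_R = −r_T/(r_S+r_T) = −k₂/(k₂+k₁·C_R).
Integrating from C_{R0} to C_R: C_T = (1.09/0.0850)·ln[(1.09+0.0850·5.40)/(1.09+0.0850·2.51)] = 12.82·ln(1.549/1.303) = 2.218 mol/dm³.
Then C_S = (C_{R0}−C_R) − C_T = 2.894 − 2.218 = 0.6765 mol/dm³.

0.676 mol/dm³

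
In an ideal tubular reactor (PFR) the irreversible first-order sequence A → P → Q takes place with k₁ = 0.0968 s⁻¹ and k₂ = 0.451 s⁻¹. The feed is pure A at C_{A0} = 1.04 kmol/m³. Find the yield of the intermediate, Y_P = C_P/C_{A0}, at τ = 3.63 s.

0.139

For first-order series with pure A initially, C_P(τ) = k₁C_{A0}/(k₂−k₁)·(e^(−k₁τ) − e^(−k₂τ)).
e^(−k₁τ) = e^(−0.0968×3.63) = e^(−0.3514) = 0.7037; e^(−k₂τ) = e^(−1.637) = 0.1945.
C_P = 0.0968×1.04/(0.451−0.0968) × (0.7037−0.1945) = 0.2842×0.5092 = 0.1447 kmol/m³.
Y_P = C_P/C_{A0} = 0.1447/1.04 = 0.139.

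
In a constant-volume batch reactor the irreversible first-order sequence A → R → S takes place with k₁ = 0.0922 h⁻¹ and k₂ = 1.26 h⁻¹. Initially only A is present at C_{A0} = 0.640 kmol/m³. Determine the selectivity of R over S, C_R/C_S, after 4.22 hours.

Solving the coupled first-order balances gives C_R(t) = [k₁/(k₂−k₁)]·C_{A0}·(e^(−k₁t) − e^(−k₂t)).
e^(−k₁t) = e^(−0.0922×4.22) = e^(−0.3891) = 0.6777; e^(−k₂t) = e^(−5.317) = 0.004906.
C_R = 0.0922×0.640/(1.26−0.0922) × (0.6777−0.004906) = 0.05053×0.6728 = 0.03399 kmol/m³.
C_A = C_{A0}e^(−k₁t) = 0.4337 kmol/m³, so C_S = C_{A0}−C_A−C_R = 0.1723 kmol/m³; C_R/C_S = 0.197.

0.197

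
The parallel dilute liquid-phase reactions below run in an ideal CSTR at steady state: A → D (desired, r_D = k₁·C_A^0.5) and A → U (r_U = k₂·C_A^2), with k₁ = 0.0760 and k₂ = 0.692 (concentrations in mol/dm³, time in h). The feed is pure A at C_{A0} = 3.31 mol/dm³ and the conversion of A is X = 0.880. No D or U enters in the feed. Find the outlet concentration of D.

0.888 mol/dm³

Exit C_A = C_{A0}(1−X) = 3.31×0.120 = 0.3972 mol/dm³.
Rates in a CSTR are evaluated at the outlet concentration: r_D = 0.0760×0.3972^0.5 = 0.04790, r_U = 0.692×0.3972^2 = 0.1092.
Fraction of consumed A going to D: r_D/(r_D+r_U) = 0.3049.
C_D = 0.3049·C_{A0}·X = 0.3049×3.31×0.880 = 0.888 mol/dm³.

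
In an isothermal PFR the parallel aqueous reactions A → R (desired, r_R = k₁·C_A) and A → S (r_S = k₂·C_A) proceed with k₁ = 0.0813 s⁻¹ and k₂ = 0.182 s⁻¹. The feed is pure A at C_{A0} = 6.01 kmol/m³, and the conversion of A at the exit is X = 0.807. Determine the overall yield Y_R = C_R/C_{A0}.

C_A = C_{A0}(1−X) = 1.160 kmol/m³.
Both paths are first order in A, so the instantaneous fraction to R is constant: dC_R/d(−C_A) = k₁/(k₁+k₂) = 0.3088.
C_R = 0.3088·(C_{A0}−C_A) = 0.3088×4.850 = 1.50 kmol/m³.
Y_R = C_R/C_{A0} = 1.498/6.01 = 0.249.

0.249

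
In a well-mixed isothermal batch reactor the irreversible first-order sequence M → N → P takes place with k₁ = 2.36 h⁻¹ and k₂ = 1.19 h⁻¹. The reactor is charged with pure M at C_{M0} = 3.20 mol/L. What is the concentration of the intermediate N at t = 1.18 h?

For first-order series with pure M initially, C_N(t) = k₁C_{M0}/(k₂−k₁)·(e^(−k₁t) − e^(−k₂t)).
e^(−k₁t) = e^(−2.36×1.18) = e^(−2.785) = 0.06174; e^(−k₂t) = e^(−1.404) = 0.2456.
C_N = 2.36×3.20/(1.19−2.36) × (0.06174−0.2456) = (-6.455)×(-0.1838) = 1.187 mol/L.

1.19 mol/L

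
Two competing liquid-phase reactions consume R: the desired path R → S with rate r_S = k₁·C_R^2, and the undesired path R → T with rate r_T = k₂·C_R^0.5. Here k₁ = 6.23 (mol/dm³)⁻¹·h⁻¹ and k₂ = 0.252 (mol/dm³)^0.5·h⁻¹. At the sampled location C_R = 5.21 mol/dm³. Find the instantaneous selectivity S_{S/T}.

S_{S/T} = r_S/r_T = (k₁·C_R^2)/(k₂·C_R^0.5) = (k₁/k₂)·C_R^1.5.
= (6.23×5.210^2) / (0.252×5.210^0.5) = 169.1/0.5752 = 294.
Since the desired path is higher order in R, keeping C_R high (PFR or concentrated feed) favours S.

294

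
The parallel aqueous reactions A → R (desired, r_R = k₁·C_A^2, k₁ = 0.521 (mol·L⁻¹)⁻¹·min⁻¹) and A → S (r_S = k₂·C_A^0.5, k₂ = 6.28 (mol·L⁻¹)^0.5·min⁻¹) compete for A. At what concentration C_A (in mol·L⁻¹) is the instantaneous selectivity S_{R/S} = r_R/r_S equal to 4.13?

S_{R/S} = (k₁/k₂)·C_A^1.5 ⇒ C_A = (S·k₂/k₁)^(1/1.5).
= (4.13×6.28/0.521)^(0.6667) = (49.78)^(0.6667) = 13.5 mol·L⁻¹.

13.5 mol·L⁻¹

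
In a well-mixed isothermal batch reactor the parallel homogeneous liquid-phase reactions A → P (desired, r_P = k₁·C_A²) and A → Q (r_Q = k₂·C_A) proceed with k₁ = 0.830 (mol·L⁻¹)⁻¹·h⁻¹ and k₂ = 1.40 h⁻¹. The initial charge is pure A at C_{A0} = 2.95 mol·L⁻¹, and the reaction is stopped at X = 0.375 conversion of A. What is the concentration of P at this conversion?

0.646 mol·L⁻¹

C_A = C_{A0}(1−X) = 1.844 mol·L⁻¹.
Along a PFR/batch, dC_Q/dC_A = −r_Q/(r_P+r_Q) = −k₂/(k₂+k₁·C_A).
Integrating from C_{A0} to C_A: C_Q = (1.40/0.830)·ln[(1.40+0.830·2.95)/(1.40+0.830·1.84)] = 1.687·ln(3.849/2.930) = 0.4598 mol·L⁻¹.
Then C_P = (C_{A0}−C_A) − C_Q = 1.106 − 0.4598 = 0.6465 mol·L⁻¹.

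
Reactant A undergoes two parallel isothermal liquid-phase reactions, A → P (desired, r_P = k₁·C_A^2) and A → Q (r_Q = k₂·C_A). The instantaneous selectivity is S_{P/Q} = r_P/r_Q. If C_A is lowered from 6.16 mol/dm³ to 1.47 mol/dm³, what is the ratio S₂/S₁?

S_{P/Q} = (k₁/k₂)·C_A, so S₂/S₁ = (C_{A,2}/C_{A,1}).
= 1.47/6.16 = 0.239.
Selectivity toward P falls as C_A falls — high-concentration operation is favoured.

0.239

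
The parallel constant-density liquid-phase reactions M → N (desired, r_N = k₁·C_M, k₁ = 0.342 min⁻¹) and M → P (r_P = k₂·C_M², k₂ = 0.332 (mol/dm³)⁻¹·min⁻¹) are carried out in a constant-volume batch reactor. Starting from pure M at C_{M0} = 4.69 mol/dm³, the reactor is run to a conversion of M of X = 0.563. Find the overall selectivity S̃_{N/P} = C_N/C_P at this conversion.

0.318

C_M = C_{M0}(1−X) = 2.050 mol/dm³.
Along a PFR/batch, dC_N/dC_M = −r_N/(r_N+r_P) = −k₁/(k₁+k₂·C_M).
Integrating from C_{M0} to C_M: C_N = (0.342/0.332)·ln[(0.342+0.332·4.69)/(0.342+0.332·2.05)] = 1.030·ln(1.899/1.022) = 0.6378 mol/dm³.
C_P = (C_{M0}−C_M)−C_N = 2.003 mol/dm³; S̃_{N/P} = 0.6378/2.003 = 0.318.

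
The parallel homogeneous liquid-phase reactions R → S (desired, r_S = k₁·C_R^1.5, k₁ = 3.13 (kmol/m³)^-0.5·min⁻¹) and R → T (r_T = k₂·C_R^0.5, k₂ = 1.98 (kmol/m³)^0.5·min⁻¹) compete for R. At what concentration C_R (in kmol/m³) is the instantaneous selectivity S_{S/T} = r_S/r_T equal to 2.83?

S_{S/T} = (k₁/k₂)·C_R ⇒ C_R = S·k₂/k₁.
= 2.83×1.98/3.13 = 1.79 kmol/m³.

1.79 kmol/m³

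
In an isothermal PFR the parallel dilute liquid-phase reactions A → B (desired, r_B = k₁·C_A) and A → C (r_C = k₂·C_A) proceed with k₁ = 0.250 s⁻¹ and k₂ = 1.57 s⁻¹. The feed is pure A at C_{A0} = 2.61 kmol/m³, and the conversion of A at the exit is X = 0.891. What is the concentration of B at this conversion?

C_A = C_{A0}(1−X) = 0.2845 kmol/m³.
Both paths are first order in A, so the instantaneous fraction to B is constant: dC_B/d(−C_A) = k₁/(k₁+k₂) = 0.1374.
C_B = 0.1374·(C_{A0}−C_A) = 0.1374×2.326 = 0.319 kmol/m³.

0.319 kmol/m³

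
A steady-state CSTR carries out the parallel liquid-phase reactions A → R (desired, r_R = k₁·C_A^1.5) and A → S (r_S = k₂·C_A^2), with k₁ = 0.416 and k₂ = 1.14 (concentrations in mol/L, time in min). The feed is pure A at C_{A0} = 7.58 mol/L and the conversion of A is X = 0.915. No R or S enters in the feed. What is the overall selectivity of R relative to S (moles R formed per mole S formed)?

Exit C_A = C_{A0}(1−X) = 7.58×0.0850 = 0.6443 mol/L.
In a CSTR the entire volume is at exit conditions, so r_R = 0.416×0.6443^1.5 = 0.2151 and r_S = 1.14×0.6443^2 = 0.4732.
Overall selectivity = C_R/C_S = r_Rτ/(r_Sτ) = r_R/r_S = 0.455.

0.455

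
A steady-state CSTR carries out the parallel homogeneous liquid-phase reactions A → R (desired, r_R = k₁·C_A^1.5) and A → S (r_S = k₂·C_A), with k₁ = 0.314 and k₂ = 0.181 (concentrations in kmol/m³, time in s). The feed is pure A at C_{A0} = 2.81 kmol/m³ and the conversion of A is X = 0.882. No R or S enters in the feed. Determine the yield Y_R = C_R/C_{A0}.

Exit C_A = C_{A0}(1−X) = 2.81×0.118 = 0.3316 kmol/m³.
A CSTR operates uniformly at the exit composition, giving r_R = 0.05995 and r_S = 0.06002 (each k·C_A^n at C_A = 0.3316).
Fraction of consumed A going to R: r_R/(r_R+r_S) = 0.4997.
C_R = 0.4997·C_{A0}·X = 0.4997×2.81×0.882 = 1.24 kmol/m³; Y_R = C_R/C_{A0} = 0.441.

0.441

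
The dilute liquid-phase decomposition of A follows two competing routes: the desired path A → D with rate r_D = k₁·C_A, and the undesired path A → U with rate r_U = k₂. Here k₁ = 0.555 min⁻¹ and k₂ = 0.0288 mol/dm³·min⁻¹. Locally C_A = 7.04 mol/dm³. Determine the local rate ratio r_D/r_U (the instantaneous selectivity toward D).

136

S_{D/U} = r_D/r_U = (k₁·C_A)/(k₂) = (k₁/k₂)·C_A.
= (0.555×7.040) / (0.0288) = 3.907/0.02880 = 136.
Since the desired path is higher order in A, keeping C_A high (PFR or concentrated feed) favours D.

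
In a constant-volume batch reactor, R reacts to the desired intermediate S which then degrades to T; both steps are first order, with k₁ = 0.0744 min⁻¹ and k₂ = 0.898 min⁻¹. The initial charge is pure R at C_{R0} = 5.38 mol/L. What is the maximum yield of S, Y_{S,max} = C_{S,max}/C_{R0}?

0.0662

At the optimum, C_{S,max}/C_{R0} = (k₁/k₂)^[k₂/(k₂−k₁)].
= (0.0744/0.898)^(0.898/(0.898−0.0744)) = (0.08285)^(1.090) = 0.06616.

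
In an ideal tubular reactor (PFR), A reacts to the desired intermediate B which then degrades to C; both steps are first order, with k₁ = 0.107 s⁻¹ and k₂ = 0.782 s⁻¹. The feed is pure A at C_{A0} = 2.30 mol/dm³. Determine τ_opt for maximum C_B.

Setting dC_B/dτ = 0 gives τ_opt = ln(k₂/k₁)/(k₂−k₁).
= ln(0.782/0.107)/(0.782−0.107) = ln(7.308)/0.6750 = 1.989/0.6750 = 2.95 s.

2.95 s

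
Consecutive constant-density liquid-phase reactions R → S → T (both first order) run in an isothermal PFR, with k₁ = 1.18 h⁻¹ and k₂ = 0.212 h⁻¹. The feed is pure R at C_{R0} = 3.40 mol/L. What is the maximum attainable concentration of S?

Evaluating C_S at τ_opt = ln(k₂/k₁)/(k₂−k₁) gives C_{S,max}/C_{R0} = (k₁/k₂)^[k₂/(k₂−k₁)].
= (1.18/0.212)^(0.212/(0.212−1.18)) = (5.566)^(-0.2190) = 0.6866.
C_{S,max} = 0.6866×3.40 = 2.33 mol/L.

2.33 mol/L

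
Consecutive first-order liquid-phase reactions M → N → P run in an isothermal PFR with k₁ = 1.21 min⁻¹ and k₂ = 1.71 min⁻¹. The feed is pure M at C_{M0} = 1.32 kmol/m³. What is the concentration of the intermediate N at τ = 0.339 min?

0.330 kmol/m³

For first-order series with pure M initially, C_N(τ) = k₁C_{M0}/(k₂−k₁)·(e^(−k₁τ) − e^(−k₂τ)).
e^(−k₁τ) = e^(−1.21×0.339) = e^(−0.4102) = 0.6635; e^(−k₂τ) = e^(−0.5797) = 0.5601.
C_N = 1.21×1.32/(1.71−1.21) × (0.6635−0.5601) = 3.194×0.1035 = 0.3305 kmol/m³.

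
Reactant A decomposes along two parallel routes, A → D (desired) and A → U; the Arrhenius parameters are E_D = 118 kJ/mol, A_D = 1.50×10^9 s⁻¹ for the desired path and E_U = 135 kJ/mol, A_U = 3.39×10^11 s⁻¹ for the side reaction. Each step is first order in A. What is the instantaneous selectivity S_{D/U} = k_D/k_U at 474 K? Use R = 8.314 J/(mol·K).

With equal orders, S_{D/U} = k_D/k_U = (A_D/A_U)·exp[(E_U−E_D)/(RT)].
(E_U−E_D)/(RT) = (135−118)×10³/(8.314×474) = 17000/3941 = 4.314.
k_D/k_U = (1.50×10^9/3.39×10^11)·exp(4.314) = 0.004425 × 74.72 = 0.331.

0.331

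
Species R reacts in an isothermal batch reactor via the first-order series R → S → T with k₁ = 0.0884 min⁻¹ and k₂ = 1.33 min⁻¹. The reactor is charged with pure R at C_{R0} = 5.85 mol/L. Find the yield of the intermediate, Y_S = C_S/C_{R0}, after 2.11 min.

Solving the coupled first-order balances gives C_S(t) = [k₁/(k₂−k₁)]·C_{R0}·(e^(−k₁t) − e^(−k₂t)).
e^(−k₁t) = e^(−0.0884×2.11) = e^(−0.1865) = 0.8298; e^(−k₂t) = e^(−2.806) = 0.06043.
C_S = 0.0884×5.85/(1.33−0.0884) × (0.8298−0.06043) = 0.4165×0.7694 = 0.3205 mol/L.
Y_S = C_S/C_{R0} = 0.3205/5.85 = 0.0548.

0.0548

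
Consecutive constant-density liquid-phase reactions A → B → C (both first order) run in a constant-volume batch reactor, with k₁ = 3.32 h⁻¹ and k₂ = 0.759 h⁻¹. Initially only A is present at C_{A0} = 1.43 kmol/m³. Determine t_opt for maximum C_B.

0.576 h

Setting dC_B/dt = 0 gives t_opt = ln(k₂/k₁)/(k₂−k₁).
= ln(0.759/3.32)/(0.759−3.32) = ln(0.2286)/-2.561 = -1.476/-2.561 = 0.576 h.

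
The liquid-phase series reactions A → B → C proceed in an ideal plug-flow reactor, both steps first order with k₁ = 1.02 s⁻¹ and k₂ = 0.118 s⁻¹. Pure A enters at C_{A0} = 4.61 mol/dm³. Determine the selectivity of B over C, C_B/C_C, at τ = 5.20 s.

Solving the coupled first-order balances gives C_B(τ) = [k₁/(k₂−k₁)]·C_{A0}·(e^(−k₁τ) − e^(−k₂τ)).
e^(−k₁τ) = e^(−1.02×5.20) = e^(−5.304) = 0.004972; e^(−k₂τ) = e^(−0.6136) = 0.5414.
C_B = 1.02×4.61/(0.118−1.02) × (0.004972−0.5414) = (-5.213)×(-0.5364) = 2.796 mol/dm³.
C_A = C_{A0}e^(−k₁τ) = 0.02292 mol/dm³, so C_C = C_{A0}−C_A−C_B = 1.791 mol/dm³; C_B/C_C = 1.56.

1.56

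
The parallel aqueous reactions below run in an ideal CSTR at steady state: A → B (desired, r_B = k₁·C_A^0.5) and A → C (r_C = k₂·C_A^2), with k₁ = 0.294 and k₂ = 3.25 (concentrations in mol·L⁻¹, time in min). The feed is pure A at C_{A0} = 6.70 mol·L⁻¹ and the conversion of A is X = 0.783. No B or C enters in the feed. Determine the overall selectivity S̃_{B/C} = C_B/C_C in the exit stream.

0.0516

Exit C_A = C_{A0}(1−X) = 6.70×0.217 = 1.454 mol·L⁻¹.
In a CSTR the entire volume is at exit conditions, so r_B = 0.294×1.454^0.5 = 0.3545 and r_C = 3.25×1.454^2 = 6.870.
Overall selectivity = C_B/C_C = r_Bτ/(r_Cτ) = r_B/r_C = 0.0516.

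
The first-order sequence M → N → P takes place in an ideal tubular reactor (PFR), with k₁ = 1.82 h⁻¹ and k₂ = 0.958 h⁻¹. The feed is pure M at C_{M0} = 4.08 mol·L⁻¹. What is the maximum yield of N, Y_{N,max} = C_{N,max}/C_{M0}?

For a first-order series the maximum intermediate yield is C_{N,max}/C_{M0} = (k₁/k₂)^[k₂/(k₂−k₁)].
= (1.82/0.958)^(0.958/(0.958−1.82)) = (1.900)^(-1.111) = 0.4901.

0.490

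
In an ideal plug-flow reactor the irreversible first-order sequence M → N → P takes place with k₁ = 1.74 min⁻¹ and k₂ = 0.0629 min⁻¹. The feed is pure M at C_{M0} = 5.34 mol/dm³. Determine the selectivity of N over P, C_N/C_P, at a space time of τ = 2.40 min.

The intermediate concentration in a first-order A→B→C sequence is C_N = k₁C_{M0}(e^(−k₁τ) − e^(−k₂τ))/(k₂−k₁).
e^(−k₁τ) = e^(−1.74×2.40) = e^(−4.176) = 0.01536; e^(−k₂τ) = e^(−0.1510) = 0.8599.
C_N = 1.74×5.34/(0.0629−1.74) × (0.01536−0.8599) = (-5.540)×(-0.8445) = 4.679 mol/dm³.
C_M = C_{M0}e^(−k₁τ) = 0.08202 mol/dm³, so C_P = C_{M0}−C_M−C_N = 0.5791 mol/dm³; C_N/C_P = 8.08.

8.08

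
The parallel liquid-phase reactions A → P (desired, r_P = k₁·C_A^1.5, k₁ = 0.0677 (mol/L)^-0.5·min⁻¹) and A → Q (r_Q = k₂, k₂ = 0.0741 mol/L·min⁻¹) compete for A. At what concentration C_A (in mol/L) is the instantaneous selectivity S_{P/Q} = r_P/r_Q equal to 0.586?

0.744 mol/L

S_{P/Q} = (k₁/k₂)·C_A^1.5 ⇒ C_A = (S·k₂/k₁)^(1/1.5).
= (0.586×0.0741/0.0677)^(0.6667) = (0.6414)^(0.6667) = 0.744 mol/L.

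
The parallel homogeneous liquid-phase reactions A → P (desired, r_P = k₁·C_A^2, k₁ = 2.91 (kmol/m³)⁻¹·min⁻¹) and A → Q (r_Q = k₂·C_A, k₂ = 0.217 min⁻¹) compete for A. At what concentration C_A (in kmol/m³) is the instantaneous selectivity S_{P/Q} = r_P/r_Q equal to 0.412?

S_{P/Q} = (k₁/k₂)·C_A ⇒ C_A = S·k₂/k₁.
= 0.412×0.217/2.91 = 0.0307 kmol/m³.

0.0307 kmol/m³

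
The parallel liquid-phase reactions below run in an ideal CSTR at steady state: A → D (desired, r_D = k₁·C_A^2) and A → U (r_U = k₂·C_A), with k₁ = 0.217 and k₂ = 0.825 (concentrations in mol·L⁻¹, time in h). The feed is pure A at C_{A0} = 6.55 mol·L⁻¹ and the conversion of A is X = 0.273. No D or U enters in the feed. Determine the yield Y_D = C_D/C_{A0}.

Exit C_A = C_{A0}(1−X) = 6.55×0.727 = 4.762 mol·L⁻¹.
In a CSTR the entire volume is at exit conditions, so r_D = 0.217×4.762^2 = 4.921 and r_U = 0.825×4.762 = 3.929.
Fraction of consumed A going to D: r_D/(r_D+r_U) = 0.5561.
C_D = 0.5561·C_{A0}·X = 0.5561×6.55×0.273 = 0.994 mol·L⁻¹; Y_D = C_D/C_{A0} = 0.152.

0.152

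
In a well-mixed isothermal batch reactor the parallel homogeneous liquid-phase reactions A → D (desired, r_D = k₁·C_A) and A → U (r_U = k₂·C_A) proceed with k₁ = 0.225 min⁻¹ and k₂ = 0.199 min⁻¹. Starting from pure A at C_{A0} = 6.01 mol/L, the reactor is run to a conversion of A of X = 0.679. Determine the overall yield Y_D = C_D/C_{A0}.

0.360

C_A = C_{A0}(1−X) = 1.929 mol/L.
Both paths are first order in A, so the instantaneous fraction to D is constant: dC_D/d(−C_A) = k₁/(k₁+k₂) = 0.5307.
C_D = 0.5307·(C_{A0}−C_A) = 0.5307×4.081 = 2.17 mol/L.
Y_D = C_D/C_{A0} = 2.166/6.01 = 0.360.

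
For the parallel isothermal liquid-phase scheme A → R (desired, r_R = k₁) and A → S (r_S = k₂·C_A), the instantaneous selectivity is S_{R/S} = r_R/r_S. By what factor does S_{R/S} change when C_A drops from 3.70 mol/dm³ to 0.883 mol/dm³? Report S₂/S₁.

4.19

S_{R/S} = (k₁/k₂)·C_A⁻¹, so S₂/S₁ = (C_{A,2}/C_{A,1})⁻¹.
= 3.70/0.883 = 4.19.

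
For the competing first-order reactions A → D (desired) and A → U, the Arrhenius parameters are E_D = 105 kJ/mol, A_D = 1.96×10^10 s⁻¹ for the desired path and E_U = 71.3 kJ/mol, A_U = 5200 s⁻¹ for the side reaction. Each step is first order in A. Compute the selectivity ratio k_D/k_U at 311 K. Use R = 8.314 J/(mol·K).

8.24

k_D/k_U = (A_D/A_U)·exp[−(E_D−E_U)/(RT)] = (A_D/A_U)·exp[(E_U−E_D)/(RT)].
(E_U−E_D)/(RT) = (71.3−105)×10³/(8.314×311) = -33700/2586 = -13.03.
k_D/k_U = (1.96×10^10/5200)·exp(-13.03) = 3.769×10^6 × 2.186×10^-6 = 8.24.
Since E_D > E_U, raising the temperature improves selectivity toward D.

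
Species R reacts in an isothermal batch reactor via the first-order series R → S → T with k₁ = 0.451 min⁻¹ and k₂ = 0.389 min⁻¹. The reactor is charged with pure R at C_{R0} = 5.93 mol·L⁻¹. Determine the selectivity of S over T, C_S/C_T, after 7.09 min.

Solving the coupled first-order balances gives C_S(t) = [k₁/(k₂−k₁)]·C_{R0}·(e^(−k₁t) − e^(−k₂t)).
e^(−k₁t) = e^(−0.451×7.09) = e^(−3.198) = 0.04086; e^(−k₂t) = e^(−2.758) = 0.06342.
C_S = 0.451×5.93/(0.389−0.451) × (0.04086−0.06342) = (-43.14)×(-0.02256) = 0.9730 mol·L⁻¹.
C_R = C_{R0}e^(−k₁t) = 0.2423 mol·L⁻¹, so C_T = C_{R0}−C_R−C_S = 4.715 mol·L⁻¹; C_S/C_T = 0.206.

0.206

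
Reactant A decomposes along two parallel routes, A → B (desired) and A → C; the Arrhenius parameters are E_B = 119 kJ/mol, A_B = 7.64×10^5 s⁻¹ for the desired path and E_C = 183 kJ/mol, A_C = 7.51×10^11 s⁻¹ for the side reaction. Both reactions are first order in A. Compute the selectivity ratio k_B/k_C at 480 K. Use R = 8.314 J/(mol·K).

9.38

With equal orders, S_{B/C} = k_B/k_C = (A_B/A_C)·exp[(E_C−E_B)/(RT)].
(E_C−E_B)/(RT) = (183−119)×10³/(8.314×480) = 64000/3991 = 16.04.
k_B/k_C = (7.64×10^5/7.51×10^11)·exp(16.04) = 1.017×10^-6 × 9.223×10^6 = 9.38.
Since E_B < E_C, lowering the temperature improves selectivity toward B.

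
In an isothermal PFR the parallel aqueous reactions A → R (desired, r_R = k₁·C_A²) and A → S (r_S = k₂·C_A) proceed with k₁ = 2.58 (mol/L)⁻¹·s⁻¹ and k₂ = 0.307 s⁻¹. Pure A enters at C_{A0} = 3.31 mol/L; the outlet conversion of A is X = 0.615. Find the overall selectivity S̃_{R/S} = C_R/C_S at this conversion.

C_A = C_{A0}(1−X) = 1.274 mol/L.
Along a PFR/batch, dC_S/dC_A = −r_S/(r_R+r_S) = −k₂/(k₂+k₁·C_A).
Integrating from C_{A0} to C_A: C_S = (0.307/2.58)·ln[(0.307+2.58·3.31)/(0.307+2.58·1.27)] = 0.1190·ln(8.847/3.595) = 0.1072 mol/L.
Then C_R = (C_{A0}−C_A) − C_S = 2.036 − 0.1072 = 1.928 mol/L.
S̃_{R/S} = C_R/C_S = 1.928/0.1072 = 18.0.

18.0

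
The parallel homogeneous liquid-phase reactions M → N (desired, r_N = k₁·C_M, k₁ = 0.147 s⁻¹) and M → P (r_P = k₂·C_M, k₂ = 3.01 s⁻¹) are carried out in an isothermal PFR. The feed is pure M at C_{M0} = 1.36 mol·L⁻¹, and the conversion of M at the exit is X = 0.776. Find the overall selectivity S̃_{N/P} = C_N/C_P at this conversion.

0.0488

C_M = C_{M0}(1−X) = 0.3046 mol·L⁻¹.
Both paths are first order in M, so the instantaneous fraction to N is constant: dC_N/d(−C_M) = k₁/(k₁+k₂) = 0.04656.
C_N = 0.04656·(C_{M0}−C_M) = 0.04656×1.055 = 0.0491 mol·L⁻¹.
C_P = (C_{M0}−C_M)−C_N = 1.006 mol·L⁻¹; S̃_{N/P} = 0.04914/1.006 = 0.0488.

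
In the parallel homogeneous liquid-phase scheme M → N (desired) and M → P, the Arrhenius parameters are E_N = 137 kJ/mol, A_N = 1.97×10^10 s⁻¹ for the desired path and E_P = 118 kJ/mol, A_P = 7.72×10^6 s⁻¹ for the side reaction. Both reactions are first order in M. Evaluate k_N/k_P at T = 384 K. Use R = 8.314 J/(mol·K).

6.64

Since both paths have the same order in M, the concentration cancels and S_{N/P} = k_N/k_P = (A_N/A_P)·exp[(E_P−E_N)/(RT)].
(E_P−E_N)/(RT) = (118−137)×10³/(8.314×384) = -19000/3193 = -5.951.
k_N/k_P = (1.97×10^10/7.72×10^6)·exp(-5.951) = 2552 × 0.002602 = 6.64.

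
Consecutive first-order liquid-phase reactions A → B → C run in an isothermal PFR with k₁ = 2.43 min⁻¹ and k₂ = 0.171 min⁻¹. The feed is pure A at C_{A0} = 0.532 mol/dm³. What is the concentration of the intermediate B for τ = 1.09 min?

For first-order series with pure A initially, C_B(τ) = k₁C_{A0}/(k₂−k₁)·(e^(−k₁τ) − e^(−k₂τ)).
e^(−k₁τ) = e^(−2.43×1.09) = e^(−2.649) = 0.07074; e^(−k₂τ) = e^(−0.1864) = 0.8299.
C_B = 2.43×0.532/(0.171−2.43) × (0.07074−0.8299) = (-0.5723)×(-0.7592) = 0.4345 mol/dm³.

0.434 mol/dm³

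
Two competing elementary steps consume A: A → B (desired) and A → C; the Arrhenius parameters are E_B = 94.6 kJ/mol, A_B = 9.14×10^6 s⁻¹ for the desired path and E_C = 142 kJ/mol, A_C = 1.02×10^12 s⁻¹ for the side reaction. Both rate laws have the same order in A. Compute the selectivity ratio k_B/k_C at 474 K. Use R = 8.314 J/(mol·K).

1.50

With equal orders, S_{B/C} = k_B/k_C = (A_B/A_C)·exp[(E_C−E_B)/(RT)].
(E_C−E_B)/(RT) = (142−94.6)×10³/(8.314×474) = 47400/3941 = 12.03.
k_B/k_C = (9.14×10^6/1.02×10^12)·exp(12.03) = 8.961×10^-6 × 1.674×10^5 = 1.50.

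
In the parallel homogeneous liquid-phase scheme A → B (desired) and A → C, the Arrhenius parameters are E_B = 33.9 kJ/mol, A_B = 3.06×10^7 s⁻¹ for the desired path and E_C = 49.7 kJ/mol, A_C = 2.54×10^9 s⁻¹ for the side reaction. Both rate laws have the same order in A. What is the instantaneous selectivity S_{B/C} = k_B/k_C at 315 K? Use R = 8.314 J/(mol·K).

With equal orders, S_{B/C} = k_B/k_C = (A_B/A_C)·exp[(E_C−E_B)/(RT)].
(E_C−E_B)/(RT) = (49.7−33.9)×10³/(8.314×315) = 15800/2619 = 6.033.
k_B/k_C = (3.06×10^7/2.54×10^9)·exp(6.033) = 0.01205 × 417.0 = 5.02.
Since E_B < E_C, lowering the temperature improves selectivity toward B.

5.02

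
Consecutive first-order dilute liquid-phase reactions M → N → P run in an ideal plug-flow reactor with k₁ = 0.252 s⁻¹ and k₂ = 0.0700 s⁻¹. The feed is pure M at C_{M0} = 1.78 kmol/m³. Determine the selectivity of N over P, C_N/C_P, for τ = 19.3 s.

For first-order series with pure M initially, C_N(τ) = k₁C_{M0}/(k₂−k₁)·(e^(−k₁τ) − e^(−k₂τ)).
e^(−k₁τ) = e^(−0.252×19.3) = e^(−4.864) = 0.007723; e^(−k₂τ) = e^(−1.351) = 0.2590.
C_N = 0.252×1.78/(0.0700−0.252) × (0.007723−0.2590) = (-2.465)×(-0.2513) = 0.6193 kmol/m³.
C_M = C_{M0}e^(−k₁τ) = 0.01375 kmol/m³, so C_P = C_{M0}−C_M−C_N = 1.147 kmol/m³; C_N/C_P = 0.540.

0.540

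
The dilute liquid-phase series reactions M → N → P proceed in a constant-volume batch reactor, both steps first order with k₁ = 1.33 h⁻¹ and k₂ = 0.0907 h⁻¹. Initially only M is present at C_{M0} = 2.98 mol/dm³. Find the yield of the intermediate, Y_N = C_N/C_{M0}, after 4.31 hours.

Solving the coupled first-order balances gives C_N(t) = [k₁/(k₂−k₁)]·C_{M0}·(e^(−k₁t) − e^(−k₂t)).
e^(−k₁t) = e^(−1.33×4.31) = e^(−5.732) = 0.003240; e^(−k₂t) = e^(−0.3909) = 0.6764.
C_N = 1.33×2.98/(0.0907−1.33) × (0.003240−0.6764) = (-3.198)×(-0.6732) = 2.153 mol/dm³.
Y_N = C_N/C_{M0} = 2.153/2.98 = 0.722.

0.722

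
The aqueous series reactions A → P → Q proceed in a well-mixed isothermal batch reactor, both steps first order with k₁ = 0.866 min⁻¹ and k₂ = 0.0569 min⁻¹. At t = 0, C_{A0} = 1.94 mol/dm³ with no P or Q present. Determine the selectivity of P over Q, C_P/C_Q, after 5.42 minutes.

3.62

The intermediate concentration in a first-order A→B→C sequence is C_P = k₁C_{A0}(e^(−k₁t) − e^(−k₂t))/(k₂−k₁).
e^(−k₁t) = e^(−0.866×5.42) = e^(−4.694) = 0.009153; e^(−k₂t) = e^(−0.3084) = 0.7346.
C_P = 0.866×1.94/(0.0569−0.866) × (0.009153−0.7346) = (-2.076)×(-0.7255) = 1.506 mol/dm³.
C_A = C_{A0}e^(−k₁t) = 0.01776 mol/dm³, so C_Q = C_{A0}−C_A−C_P = 0.4159 mol/dm³; C_P/C_Q = 3.62.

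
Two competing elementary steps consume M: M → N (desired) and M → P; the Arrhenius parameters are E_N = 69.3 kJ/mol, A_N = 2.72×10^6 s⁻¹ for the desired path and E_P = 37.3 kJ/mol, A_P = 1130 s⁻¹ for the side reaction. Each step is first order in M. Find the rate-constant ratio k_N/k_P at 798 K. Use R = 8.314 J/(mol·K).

19.4

k_N/k_P = (A_N/A_P)·exp[−(E_N−E_P)/(RT)] = (A_N/A_P)·exp[(E_P−E_N)/(RT)].
(E_P−E_N)/(RT) = (37.3−69.3)×10³/(8.314×798) = -32000/6635 = -4.823.
k_N/k_P = (2.72×10^6/1130)·exp(-4.823) = 2407 × 0.008041 = 19.4.
Since E_N > E_P, raising the temperature improves selectivity toward N.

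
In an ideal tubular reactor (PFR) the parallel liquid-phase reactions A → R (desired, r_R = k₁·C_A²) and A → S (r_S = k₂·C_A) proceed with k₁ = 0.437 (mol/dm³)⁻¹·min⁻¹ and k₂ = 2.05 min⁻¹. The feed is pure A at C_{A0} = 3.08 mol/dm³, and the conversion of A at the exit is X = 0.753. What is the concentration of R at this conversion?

0.656 mol/dm³

C_A = C_{A0}(1−X) = 0.7608 mol/dm³.
Along a PFR/batch, dC_S/dC_A = −r_S/(r_R+r_S) = −k₂/(k₂+k₁·C_A).
Integrating from C_{A0} to C_A: C_S = (2.05/0.437)·ln[(2.05+0.437·3.08)/(2.05+0.437·0.761)] = 4.691·ln(3.396/2.382) = 1.663 mol/dm³.
Then C_R = (C_{A0}−C_A) − C_S = 2.319 − 1.663 = 0.6565 mol/dm³.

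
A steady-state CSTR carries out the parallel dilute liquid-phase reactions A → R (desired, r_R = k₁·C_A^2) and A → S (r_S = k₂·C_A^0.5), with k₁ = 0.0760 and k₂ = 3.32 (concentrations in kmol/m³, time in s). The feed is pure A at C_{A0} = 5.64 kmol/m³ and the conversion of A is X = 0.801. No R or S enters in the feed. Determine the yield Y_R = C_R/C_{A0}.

Exit C_A = C_{A0}(1−X) = 5.64×0.199 = 1.122 kmol/m³.
A CSTR operates uniformly at the exit composition, giving r_R = 0.09574 and r_S = 3.517 (each k·C_A^n at C_A = 1.122).
Fraction of consumed A going to R: r_R/(r_R+r_S) = 0.02650.
C_R = 0.02650·C_{A0}·X = 0.02650×5.64×0.801 = 0.120 kmol/m³; Y_R = C_R/C_{A0} = 0.0212.

0.0212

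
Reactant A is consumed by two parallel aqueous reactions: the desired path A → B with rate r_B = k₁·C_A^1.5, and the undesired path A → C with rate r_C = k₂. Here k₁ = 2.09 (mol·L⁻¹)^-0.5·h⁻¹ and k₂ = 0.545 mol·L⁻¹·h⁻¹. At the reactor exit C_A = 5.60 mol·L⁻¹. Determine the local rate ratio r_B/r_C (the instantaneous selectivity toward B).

S_{B/C} = r_B/r_C = (k₁·C_A^1.5)/(k₂) = (k₁/k₂)·C_A^1.5.
= (2.09×5.600^1.5) / (0.545) = 27.70/0.5450 = 50.8.

50.8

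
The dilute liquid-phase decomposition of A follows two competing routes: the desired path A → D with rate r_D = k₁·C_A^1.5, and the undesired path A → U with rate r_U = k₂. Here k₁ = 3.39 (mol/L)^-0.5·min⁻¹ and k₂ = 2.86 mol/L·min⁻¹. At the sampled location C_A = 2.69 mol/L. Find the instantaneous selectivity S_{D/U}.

5.23

S_{D/U} = r_D/r_U = (k₁·C_A^1.5)/(k₂) = (k₁/k₂)·C_A^1.5.
= (3.39×2.690^1.5) / (2.86) = 14.96/2.860 = 5.23.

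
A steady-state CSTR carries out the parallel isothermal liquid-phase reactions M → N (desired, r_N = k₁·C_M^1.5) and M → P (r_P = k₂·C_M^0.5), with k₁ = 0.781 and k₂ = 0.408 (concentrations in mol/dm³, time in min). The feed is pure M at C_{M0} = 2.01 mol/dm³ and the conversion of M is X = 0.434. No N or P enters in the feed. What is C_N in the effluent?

0.598 mol/dm³

Exit C_M = C_{M0}(1−X) = 2.01×0.566 = 1.138 mol/dm³.
In a CSTR the entire volume is at exit conditions, so r_N = 0.781×1.138^1.5 = 0.9477 and r_P = 0.408×1.138^0.5 = 0.4352.
Fraction of consumed M going to N: r_N/(r_N+r_P) = 0.6853.
C_N = 0.6853·C_{M0}·X = 0.6853×2.01×0.434 = 0.598 mol/dm³.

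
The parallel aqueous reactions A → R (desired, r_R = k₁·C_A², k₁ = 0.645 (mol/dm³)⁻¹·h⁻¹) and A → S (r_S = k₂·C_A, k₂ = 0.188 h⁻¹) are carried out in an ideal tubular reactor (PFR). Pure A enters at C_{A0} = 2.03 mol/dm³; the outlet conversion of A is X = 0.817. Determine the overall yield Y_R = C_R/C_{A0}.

C_A = C_{A0}(1−X) = 0.3715 mol/dm³.
Along a PFR/batch, dC_S/dC_A = −r_S/(r_R+r_S) = −k₂/(k₂+k₁·C_A).
Integrating from C_{A0} to C_A: C_S = (0.188/0.645)·ln[(0.188+0.645·2.03)/(0.188+0.645·0.371)] = 0.2915·ln(1.497/0.4276) = 0.3653 mol/dm³.
Then C_R = (C_{A0}−C_A) − C_S = 1.659 − 0.3653 = 1.293 mol/dm³.
Y_R = C_R/C_{A0} = 1.293/2.03 = 0.637.

0.637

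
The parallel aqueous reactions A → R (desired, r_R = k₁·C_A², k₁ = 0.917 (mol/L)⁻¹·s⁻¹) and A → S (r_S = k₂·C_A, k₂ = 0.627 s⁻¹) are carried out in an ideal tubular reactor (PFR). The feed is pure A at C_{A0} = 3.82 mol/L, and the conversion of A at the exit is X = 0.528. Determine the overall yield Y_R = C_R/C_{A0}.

0.422

C_A = C_{A0}(1−X) = 1.803 mol/L.
Along a PFR/batch, dC_S/dC_A = −r_S/(r_R+r_S) = −k₂/(k₂+k₁·C_A).
Integrating from C_{A0} to C_A: C_S = (0.627/0.917)·ln[(0.627+0.917·3.82)/(0.627+0.917·1.80)] = 0.6838·ln(4.130/2.280) = 0.4061 mol/L.
Then C_R = (C_{A0}−C_A) − C_S = 2.017 − 0.4061 = 1.611 mol/L.
Y_R = C_R/C_{A0} = 1.611/3.82 = 0.422.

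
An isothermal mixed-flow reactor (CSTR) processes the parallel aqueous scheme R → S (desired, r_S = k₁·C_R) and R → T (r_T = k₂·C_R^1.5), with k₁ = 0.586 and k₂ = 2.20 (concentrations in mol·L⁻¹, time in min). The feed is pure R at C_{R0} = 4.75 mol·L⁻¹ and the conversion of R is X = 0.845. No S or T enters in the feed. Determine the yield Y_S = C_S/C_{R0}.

Exit C_R = C_{R0}(1−X) = 4.75×0.155 = 0.7363 mol·L⁻¹.
Rates in a CSTR are evaluated at the outlet concentration: r_S = 0.586×0.7363 = 0.4314, r_T = 2.20×0.7363^1.5 = 1.390.
Fraction of consumed R going to S: r_S/(r_S+r_T) = 0.2369.
C_S = 0.2369·C_{R0}·X = 0.2369×4.75×0.845 = 0.951 mol·L⁻¹; Y_S = C_S/C_{R0} = 0.200.

0.200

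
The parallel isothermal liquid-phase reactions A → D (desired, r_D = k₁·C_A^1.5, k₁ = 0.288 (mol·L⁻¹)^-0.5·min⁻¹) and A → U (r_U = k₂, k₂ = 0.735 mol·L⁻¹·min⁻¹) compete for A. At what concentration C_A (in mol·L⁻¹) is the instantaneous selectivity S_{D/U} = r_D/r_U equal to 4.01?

S_{D/U} = (k₁/k₂)·C_A^1.5 ⇒ C_A = (S·k₂/k₁)^(1/1.5).
= (4.01×0.735/0.288)^(0.6667) = (10.23)^(0.6667) = 4.71 mol·L⁻¹.

4.71 mol·L⁻¹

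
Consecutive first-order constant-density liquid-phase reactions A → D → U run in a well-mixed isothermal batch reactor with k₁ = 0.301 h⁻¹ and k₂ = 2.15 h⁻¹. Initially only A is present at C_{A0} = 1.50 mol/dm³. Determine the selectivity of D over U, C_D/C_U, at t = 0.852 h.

0.791

The intermediate concentration in a first-order A→B→C sequence is C_D = k₁C_{A0}(e^(−k₁t) − e^(−k₂t))/(k₂−k₁).
e^(−k₁t) = e^(−0.301×0.852) = e^(−0.2565) = 0.7738; e^(−k₂t) = e^(−1.832) = 0.1601.
C_D = 0.301×1.50/(2.15−0.301) × (0.7738−0.1601) = 0.2442×0.6137 = 0.1498 mol/dm³.
C_A = C_{A0}e^(−k₁t) = 1.161 mol/dm³, so C_U = C_{A0}−C_A−C_D = 0.1895 mol/dm³; C_D/C_U = 0.791.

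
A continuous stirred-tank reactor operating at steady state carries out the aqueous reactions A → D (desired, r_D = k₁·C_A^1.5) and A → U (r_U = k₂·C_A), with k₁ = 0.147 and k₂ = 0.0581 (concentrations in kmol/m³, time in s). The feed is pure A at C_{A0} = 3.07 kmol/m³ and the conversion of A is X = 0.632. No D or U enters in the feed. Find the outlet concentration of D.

Exit C_A = C_{A0}(1−X) = 3.07×0.368 = 1.130 kmol/m³.
A CSTR operates uniformly at the exit composition, giving r_D = 0.1765 and r_U = 0.06564 (each k·C_A^n at C_A = 1.130).
Fraction of consumed A going to D: r_D/(r_D+r_U) = 0.7289.
C_D = 0.7289·C_{A0}·X = 0.7289×3.07×0.632 = 1.41 kmol/m³.

1.41 kmol/m³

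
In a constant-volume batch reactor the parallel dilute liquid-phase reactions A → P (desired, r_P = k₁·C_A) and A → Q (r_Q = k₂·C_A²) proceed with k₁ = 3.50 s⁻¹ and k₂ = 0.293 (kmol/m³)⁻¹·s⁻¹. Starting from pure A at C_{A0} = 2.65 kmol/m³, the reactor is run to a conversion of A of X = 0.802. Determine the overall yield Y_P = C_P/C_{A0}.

C_A = C_{A0}(1−X) = 0.5247 kmol/m³.
Along a PFR/batch, dC_P/dC_A = −r_P/(r_P+r_Q) = −k₁/(k₁+k₂·C_A).
Integrating from C_{A0} to C_A: C_P = (3.50/0.293)·ln[(3.50+0.293·2.65)/(3.50+0.293·0.525)] = 11.95·ln(4.276/3.654) = 1.880 kmol/m³.
Y_P = C_P/C_{A0} = 1.880/2.65 = 0.709.

0.709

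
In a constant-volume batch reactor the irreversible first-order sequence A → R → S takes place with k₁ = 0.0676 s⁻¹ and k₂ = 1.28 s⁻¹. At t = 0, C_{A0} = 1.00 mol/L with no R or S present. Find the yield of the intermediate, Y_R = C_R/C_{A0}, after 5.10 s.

0.0394

Solving the coupled first-order balances gives C_R(t) = [k₁/(k₂−k₁)]·C_{A0}·(e^(−k₁t) − e^(−k₂t)).
e^(−k₁t) = e^(−0.0676×5.10) = e^(−0.3448) = 0.7084; e^(−k₂t) = e^(−6.528) = 0.001462.
C_R = 0.0676×1.00/(1.28−0.0676) × (0.7084−0.001462) = 0.05576×0.7069 = 0.03942 mol/L.
Y_R = C_R/C_{A0} = 0.03942/1.00 = 0.0394.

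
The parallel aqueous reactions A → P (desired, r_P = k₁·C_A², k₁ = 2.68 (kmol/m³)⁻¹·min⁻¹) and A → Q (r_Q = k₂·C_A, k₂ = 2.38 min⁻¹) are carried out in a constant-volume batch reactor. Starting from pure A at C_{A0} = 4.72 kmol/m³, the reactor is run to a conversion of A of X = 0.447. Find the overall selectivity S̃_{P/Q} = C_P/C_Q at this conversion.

4.03

C_A = C_{A0}(1−X) = 2.610 kmol/m³.
Along a PFR/batch, dC_Q/dC_A = −r_Q/(r_P+r_Q) = −k₂/(k₂+k₁·C_A).
Integrating from C_{A0} to C_A: C_Q = (2.38/2.68)·ln[(2.38+2.68·4.72)/(2.38+2.68·2.61)] = 0.8881·ln(15.03/9.375) = 0.4191 kmol/m³.
Then C_P = (C_{A0}−C_A) − C_Q = 2.110 − 0.4191 = 1.691 kmol/m³.
S̃_{P/Q} = C_P/C_Q = 1.691/0.4191 = 4.03.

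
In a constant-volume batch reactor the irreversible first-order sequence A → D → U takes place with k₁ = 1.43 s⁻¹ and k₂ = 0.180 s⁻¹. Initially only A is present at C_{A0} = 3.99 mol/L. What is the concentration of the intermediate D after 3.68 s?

The intermediate concentration in a first-order A→B→C sequence is C_D = k₁C_{A0}(e^(−k₁t) − e^(−k₂t))/(k₂−k₁).
e^(−k₁t) = e^(−1.43×3.68) = e^(−5.262) = 0.005183; e^(−k₂t) = e^(−0.6624) = 0.5156.
C_D = 1.43×3.99/(0.180−1.43) × (0.005183−0.5156) = (-4.565)×(-0.5104) = 2.330 mol/L.

2.33 mol/L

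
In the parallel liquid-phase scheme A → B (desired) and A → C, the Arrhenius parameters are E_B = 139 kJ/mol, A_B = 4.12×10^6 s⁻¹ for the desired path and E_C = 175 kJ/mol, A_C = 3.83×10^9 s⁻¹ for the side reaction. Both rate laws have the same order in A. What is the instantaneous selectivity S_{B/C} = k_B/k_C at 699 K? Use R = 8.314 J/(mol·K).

0.527

k_B/k_C = (A_B/A_C)·exp[−(E_B−E_C)/(RT)] = (A_B/A_C)·exp[(E_C−E_B)/(RT)].
(E_C−E_B)/(RT) = (175−139)×10³/(8.314×699) = 36000/5811 = 6.195.
k_B/k_C = (4.12×10^6/3.83×10^9)·exp(6.195) = 0.001076 × 490.1 = 0.527.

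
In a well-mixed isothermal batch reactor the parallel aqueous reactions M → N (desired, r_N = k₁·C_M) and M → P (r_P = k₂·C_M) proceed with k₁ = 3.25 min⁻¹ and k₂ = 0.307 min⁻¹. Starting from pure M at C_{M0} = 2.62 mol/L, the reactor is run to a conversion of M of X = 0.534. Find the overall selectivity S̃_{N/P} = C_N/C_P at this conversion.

C_M = C_{M0}(1−X) = 1.221 mol/L.
Both paths are first order in M, so the instantaneous fraction to N is constant: dC_N/d(−C_M) = k₁/(k₁+k₂) = 0.9137.
C_N = 0.9137·(C_{M0}−C_M) = 0.9137×1.399 = 1.28 mol/L.
C_P = (C_{M0}−C_M)−C_N = 0.1208 mol/L; S̃_{N/P} = 1.278/0.1208 = 10.6.

10.6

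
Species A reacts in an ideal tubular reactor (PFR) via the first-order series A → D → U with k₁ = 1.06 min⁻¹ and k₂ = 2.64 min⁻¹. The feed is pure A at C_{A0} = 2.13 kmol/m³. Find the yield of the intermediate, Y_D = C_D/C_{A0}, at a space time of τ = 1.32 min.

0.145

Solving the coupled first-order balances gives C_D(τ) = [k₁/(k₂−k₁)]·C_{A0}·(e^(−k₁τ) − e^(−k₂τ)).
e^(−k₁τ) = e^(−1.06×1.32) = e^(−1.399) = 0.2468; e^(−k₂τ) = e^(−3.485) = 0.03066.
C_D = 1.06×2.13/(2.64−1.06) × (0.2468−0.03066) = 1.429×0.2161 = 0.3089 kmol/m³.
Y_D = C_D/C_{A0} = 0.3089/2.13 = 0.145.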